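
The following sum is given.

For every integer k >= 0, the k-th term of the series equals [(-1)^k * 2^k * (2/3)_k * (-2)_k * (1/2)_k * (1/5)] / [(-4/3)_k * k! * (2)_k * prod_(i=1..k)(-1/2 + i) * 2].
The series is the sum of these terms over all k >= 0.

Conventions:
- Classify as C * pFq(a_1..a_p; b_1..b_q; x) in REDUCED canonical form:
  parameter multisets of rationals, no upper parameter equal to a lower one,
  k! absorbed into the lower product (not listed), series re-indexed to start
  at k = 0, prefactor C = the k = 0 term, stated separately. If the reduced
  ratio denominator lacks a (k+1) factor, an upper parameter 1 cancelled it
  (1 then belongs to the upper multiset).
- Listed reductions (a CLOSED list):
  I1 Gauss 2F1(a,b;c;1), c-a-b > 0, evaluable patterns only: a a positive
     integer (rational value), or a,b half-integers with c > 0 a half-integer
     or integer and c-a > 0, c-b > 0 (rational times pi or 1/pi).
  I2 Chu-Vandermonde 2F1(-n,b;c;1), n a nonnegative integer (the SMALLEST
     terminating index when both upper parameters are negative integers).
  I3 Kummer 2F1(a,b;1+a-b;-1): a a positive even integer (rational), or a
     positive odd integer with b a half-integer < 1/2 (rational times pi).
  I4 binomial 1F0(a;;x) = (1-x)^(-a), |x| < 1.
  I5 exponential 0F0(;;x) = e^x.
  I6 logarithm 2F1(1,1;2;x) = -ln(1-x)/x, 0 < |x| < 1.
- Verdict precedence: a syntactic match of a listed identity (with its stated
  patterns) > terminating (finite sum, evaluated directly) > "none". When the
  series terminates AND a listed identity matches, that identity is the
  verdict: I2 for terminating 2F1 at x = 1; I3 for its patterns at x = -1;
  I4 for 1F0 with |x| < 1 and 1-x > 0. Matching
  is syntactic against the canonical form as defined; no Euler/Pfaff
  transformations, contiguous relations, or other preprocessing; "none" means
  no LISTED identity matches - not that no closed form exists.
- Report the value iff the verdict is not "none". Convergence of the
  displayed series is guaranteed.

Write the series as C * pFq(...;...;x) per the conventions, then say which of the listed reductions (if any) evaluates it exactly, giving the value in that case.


Key observation: x = (-2) and the lower running product (C = 1/10) is a rising factorial.
Consecutive-term ratio: r(k) = (-2) * (k-2) (k+2/3) / [(k-4/3) (k+2) (k+1)] ; factor over Q: parameters, x = (-2), and C = 1/10.

x = -2 here; the reduced form reads 2F2, upper {-2, 2/3}, lower {-4/3, 2}, C = 1/10. Verdict: terminating. With -2 upstairs the series is a 3-term polynomial sum; evaluated term by term. Its exact value is 1/6.


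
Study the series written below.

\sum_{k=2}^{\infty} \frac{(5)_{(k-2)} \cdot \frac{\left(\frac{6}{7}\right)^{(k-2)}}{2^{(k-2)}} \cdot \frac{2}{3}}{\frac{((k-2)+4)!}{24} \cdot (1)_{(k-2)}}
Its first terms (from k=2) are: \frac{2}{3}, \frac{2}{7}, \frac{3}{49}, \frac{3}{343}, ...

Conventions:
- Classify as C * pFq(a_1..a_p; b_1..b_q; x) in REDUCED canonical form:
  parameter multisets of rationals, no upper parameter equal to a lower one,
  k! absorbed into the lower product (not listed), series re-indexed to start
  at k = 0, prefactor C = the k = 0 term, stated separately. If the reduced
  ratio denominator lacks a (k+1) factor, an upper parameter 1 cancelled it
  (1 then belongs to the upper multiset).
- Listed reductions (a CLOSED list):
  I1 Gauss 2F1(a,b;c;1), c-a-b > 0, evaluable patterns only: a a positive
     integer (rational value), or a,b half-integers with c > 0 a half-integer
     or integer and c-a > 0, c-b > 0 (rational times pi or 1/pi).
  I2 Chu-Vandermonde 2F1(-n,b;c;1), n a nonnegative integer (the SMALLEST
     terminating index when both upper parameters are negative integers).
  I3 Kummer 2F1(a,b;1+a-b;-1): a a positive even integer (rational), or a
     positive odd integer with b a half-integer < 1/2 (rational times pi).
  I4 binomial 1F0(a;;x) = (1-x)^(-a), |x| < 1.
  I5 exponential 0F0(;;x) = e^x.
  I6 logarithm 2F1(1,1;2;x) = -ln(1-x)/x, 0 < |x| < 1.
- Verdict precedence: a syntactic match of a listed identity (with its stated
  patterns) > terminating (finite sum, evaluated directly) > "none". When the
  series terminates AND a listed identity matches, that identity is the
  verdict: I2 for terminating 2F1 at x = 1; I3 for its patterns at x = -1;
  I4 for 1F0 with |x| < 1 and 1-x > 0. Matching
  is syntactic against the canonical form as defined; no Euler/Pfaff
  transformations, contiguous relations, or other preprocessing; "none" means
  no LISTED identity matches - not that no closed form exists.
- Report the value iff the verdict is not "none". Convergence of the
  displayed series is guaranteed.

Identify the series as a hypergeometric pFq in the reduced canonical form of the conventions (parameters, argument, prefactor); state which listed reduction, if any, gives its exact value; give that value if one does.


Classification (C = \frac{2}{3}): 0F0 with upper {-}, lower {-}, argument x = \frac{3}{7}. Verdict: the exponential series (I5) applies (the 0F0 exponential series at x = \frac{3}{7}). Sum: \frac{2}{3} \cdot e^{\frac{3}{7}}.

The tell: from the first term \frac{2}{3}: the two k-th powers (C = 2/3, x = 3/7) combine into one argument.
Step ratio: r(k) = \frac{3}{7} * 1 / [(k+1)] - poly over poly, x = \frac{3}{7} from leading terms; C = \frac{2}{3} at k = 0.


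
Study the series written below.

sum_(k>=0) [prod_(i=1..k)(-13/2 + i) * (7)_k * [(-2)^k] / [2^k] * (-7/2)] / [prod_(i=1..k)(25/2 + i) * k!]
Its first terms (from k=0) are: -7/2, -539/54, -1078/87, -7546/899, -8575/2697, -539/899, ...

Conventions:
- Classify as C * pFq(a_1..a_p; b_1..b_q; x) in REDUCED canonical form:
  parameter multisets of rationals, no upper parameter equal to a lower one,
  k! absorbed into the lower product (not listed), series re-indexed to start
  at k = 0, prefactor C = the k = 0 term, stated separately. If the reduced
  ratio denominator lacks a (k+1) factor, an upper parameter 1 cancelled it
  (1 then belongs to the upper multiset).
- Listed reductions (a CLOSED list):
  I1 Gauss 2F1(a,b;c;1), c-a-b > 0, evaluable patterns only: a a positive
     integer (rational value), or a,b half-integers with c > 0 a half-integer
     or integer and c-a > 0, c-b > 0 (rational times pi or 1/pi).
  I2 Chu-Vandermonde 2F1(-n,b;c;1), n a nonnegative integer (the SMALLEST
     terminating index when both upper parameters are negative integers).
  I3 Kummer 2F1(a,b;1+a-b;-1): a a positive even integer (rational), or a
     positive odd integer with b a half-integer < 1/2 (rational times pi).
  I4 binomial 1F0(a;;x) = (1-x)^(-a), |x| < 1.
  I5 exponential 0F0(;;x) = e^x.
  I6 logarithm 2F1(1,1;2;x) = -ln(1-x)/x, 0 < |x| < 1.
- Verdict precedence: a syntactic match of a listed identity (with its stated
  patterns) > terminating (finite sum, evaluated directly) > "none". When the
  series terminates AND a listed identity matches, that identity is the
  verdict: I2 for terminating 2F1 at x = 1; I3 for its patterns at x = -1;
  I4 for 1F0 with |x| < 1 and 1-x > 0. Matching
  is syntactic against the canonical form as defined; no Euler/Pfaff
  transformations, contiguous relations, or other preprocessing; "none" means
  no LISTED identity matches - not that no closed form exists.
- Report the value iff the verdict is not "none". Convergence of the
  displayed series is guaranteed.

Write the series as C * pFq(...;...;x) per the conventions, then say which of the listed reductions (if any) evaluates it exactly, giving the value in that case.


At argument -1: a 2F1 with upper {-11/2, 7}, lower {27/2}, scaled by C = -7/2. Verdict (x = -1): Kummer (I3) applies (x = -1; c = 27/2 equals 1+a-b for upper {-11/2, 7}: listed pattern). Value: (-6506875375/536870912) * pi.

Key step: t_0 = -7/2 here, and the two k-th powers (C = -7/2) combine into one argument.
Step ratio: r(k) = (-1) * (k-11/2) (k+7) / [(k+27/2) (k+1)] - rational in k, leading ratio (-1); with t_0 = -7/2, classification follows.


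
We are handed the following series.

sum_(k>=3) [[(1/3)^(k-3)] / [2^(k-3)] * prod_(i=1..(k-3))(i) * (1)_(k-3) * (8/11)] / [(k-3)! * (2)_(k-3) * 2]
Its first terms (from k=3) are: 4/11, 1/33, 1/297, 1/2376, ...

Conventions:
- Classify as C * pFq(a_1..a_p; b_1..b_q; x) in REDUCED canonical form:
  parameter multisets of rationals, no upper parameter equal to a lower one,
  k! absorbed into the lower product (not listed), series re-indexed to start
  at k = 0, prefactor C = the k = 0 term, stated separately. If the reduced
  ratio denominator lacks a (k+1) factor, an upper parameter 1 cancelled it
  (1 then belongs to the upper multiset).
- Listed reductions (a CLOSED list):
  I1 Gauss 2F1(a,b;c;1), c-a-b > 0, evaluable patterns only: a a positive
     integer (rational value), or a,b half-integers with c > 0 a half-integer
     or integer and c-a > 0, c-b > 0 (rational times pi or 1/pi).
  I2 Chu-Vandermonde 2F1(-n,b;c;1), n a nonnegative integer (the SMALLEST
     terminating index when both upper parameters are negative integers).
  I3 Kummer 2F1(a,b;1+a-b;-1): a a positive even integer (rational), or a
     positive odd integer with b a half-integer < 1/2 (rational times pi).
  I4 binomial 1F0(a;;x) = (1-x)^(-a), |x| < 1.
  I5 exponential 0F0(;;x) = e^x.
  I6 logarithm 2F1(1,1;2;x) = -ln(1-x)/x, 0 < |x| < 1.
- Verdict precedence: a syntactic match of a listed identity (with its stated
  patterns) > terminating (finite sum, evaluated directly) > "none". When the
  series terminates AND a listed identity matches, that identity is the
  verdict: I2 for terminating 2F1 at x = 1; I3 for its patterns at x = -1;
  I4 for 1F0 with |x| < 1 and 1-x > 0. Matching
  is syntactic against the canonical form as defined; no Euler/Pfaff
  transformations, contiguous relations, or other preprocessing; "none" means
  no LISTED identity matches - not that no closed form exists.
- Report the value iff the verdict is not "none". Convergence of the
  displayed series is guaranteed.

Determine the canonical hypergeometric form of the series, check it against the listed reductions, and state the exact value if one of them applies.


Classification (C = 4/11): 2F1 with upper {1, 1}, lower {2}, argument x = 1/6. Verdict: this is the logarithmic series (I6) (the logarithm: parameters (1,1;2), x = 1/6). Exact value: (-24/11) * ln(5/6).

Key step: t_0 being 4/11, the two k-th powers (prefactor 4/11) combine into one argument.
Consecutive-term ratio: r(k) = (1/6) * (k+1) (k+1) / [(k+2) (k+1)] - rational in k, leading ratio (1/6); with t_0 = 4/11, classification follows.


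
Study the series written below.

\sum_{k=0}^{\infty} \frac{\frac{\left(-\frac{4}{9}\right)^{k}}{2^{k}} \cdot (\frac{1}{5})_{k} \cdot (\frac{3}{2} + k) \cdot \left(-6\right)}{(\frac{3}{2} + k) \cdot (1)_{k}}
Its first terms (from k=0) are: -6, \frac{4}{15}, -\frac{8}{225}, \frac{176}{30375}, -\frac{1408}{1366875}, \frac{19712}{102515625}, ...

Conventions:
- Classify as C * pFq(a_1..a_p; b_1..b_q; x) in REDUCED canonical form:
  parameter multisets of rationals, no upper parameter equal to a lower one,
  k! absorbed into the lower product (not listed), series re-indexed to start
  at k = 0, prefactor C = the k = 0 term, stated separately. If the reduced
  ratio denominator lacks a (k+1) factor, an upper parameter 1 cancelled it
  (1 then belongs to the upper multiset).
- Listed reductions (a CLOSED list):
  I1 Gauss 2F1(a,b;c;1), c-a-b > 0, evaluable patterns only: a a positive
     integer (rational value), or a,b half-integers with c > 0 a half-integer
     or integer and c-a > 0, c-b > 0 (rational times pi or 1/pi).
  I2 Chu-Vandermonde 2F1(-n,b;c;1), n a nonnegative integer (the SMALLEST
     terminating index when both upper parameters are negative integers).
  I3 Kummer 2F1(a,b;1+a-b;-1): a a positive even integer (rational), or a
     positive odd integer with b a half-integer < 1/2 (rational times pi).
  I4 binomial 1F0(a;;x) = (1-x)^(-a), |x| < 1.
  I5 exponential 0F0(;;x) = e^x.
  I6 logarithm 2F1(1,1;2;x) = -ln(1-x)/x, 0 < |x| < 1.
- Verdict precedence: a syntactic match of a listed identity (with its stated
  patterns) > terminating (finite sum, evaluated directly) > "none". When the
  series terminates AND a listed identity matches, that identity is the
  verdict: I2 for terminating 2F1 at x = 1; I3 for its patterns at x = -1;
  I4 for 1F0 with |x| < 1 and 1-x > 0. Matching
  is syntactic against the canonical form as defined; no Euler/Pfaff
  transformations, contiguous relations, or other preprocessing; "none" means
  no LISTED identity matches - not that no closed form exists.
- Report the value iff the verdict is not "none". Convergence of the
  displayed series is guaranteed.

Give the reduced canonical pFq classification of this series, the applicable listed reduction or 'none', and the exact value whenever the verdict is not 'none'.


Prefactor -6, argument -\frac{2}{9}: 1F0 with upper {\frac{1}{5}} over lower {-}. Verdict at x = -\frac{2}{9}: the binomial series (I4) matches (the 1F0 binomial series: exponent -1/5, x = -\frac{2}{9}). Sum: \left(-6\right) \cdot \left(\frac{11}{9}\right)^{-\frac{1}{5}}.

Key step: t_0 = -6 here, and the factor k + 3/2 cancels (top and bottom), leaving C = -6, x = -2/9.
Term ratio: r(k) = -\frac{2}{9} * (k+\frac{1}{5}) / [(k+1)] - rational in k. x = -\frac{2}{9}; t_0 = -6; negate the roots.


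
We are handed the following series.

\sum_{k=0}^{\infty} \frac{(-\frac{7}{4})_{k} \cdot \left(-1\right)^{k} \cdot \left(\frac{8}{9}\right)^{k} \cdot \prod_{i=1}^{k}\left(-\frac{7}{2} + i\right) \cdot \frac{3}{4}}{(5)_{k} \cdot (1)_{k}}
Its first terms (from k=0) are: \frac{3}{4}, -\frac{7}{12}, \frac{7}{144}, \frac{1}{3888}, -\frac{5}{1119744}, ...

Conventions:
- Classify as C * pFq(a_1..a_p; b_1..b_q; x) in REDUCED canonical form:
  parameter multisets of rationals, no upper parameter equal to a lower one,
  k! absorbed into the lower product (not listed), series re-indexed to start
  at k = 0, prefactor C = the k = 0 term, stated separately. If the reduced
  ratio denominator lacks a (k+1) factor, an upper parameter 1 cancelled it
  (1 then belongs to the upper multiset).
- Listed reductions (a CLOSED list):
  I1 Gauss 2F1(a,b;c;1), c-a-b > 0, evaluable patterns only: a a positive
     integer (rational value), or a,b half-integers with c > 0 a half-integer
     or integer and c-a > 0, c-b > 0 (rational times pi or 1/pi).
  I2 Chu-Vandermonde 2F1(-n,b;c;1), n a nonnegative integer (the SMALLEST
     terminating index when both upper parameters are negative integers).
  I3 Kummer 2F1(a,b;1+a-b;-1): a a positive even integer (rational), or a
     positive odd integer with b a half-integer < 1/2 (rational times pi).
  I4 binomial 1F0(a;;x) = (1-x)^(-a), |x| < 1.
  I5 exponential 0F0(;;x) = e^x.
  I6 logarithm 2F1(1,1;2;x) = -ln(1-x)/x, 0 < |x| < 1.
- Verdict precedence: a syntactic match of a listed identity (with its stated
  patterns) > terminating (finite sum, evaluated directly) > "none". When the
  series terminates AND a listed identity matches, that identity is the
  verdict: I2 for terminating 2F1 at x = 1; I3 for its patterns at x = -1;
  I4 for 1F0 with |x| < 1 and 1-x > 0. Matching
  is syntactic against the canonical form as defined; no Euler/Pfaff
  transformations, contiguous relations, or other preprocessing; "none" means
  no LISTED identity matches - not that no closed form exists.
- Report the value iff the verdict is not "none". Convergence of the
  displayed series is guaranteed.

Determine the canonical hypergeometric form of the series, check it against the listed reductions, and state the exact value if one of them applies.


At argument -\frac{8}{9}: a 2F1 with upper {-\frac{5}{2}, -\frac{7}{4}}, lower {5}, scaled by C = \frac{3}{4}. Verdict: none (x = -\frac{8}{9}): each listed identity misses the multisets {-\frac{5}{2}, -\frac{7}{4}} ; {5}.

First insight: x = -\frac{8}{9} and (1)_k (prefactor 3/4) is k! itself.
Step ratio: r(k) = -\frac{8}{9} * (k-\frac{5}{2}) (k-\frac{7}{4}) / [(k+5) (k+1)] - poly over poly, x = -\frac{8}{9} from leading terms; C = \frac{3}{4} at k = 0.


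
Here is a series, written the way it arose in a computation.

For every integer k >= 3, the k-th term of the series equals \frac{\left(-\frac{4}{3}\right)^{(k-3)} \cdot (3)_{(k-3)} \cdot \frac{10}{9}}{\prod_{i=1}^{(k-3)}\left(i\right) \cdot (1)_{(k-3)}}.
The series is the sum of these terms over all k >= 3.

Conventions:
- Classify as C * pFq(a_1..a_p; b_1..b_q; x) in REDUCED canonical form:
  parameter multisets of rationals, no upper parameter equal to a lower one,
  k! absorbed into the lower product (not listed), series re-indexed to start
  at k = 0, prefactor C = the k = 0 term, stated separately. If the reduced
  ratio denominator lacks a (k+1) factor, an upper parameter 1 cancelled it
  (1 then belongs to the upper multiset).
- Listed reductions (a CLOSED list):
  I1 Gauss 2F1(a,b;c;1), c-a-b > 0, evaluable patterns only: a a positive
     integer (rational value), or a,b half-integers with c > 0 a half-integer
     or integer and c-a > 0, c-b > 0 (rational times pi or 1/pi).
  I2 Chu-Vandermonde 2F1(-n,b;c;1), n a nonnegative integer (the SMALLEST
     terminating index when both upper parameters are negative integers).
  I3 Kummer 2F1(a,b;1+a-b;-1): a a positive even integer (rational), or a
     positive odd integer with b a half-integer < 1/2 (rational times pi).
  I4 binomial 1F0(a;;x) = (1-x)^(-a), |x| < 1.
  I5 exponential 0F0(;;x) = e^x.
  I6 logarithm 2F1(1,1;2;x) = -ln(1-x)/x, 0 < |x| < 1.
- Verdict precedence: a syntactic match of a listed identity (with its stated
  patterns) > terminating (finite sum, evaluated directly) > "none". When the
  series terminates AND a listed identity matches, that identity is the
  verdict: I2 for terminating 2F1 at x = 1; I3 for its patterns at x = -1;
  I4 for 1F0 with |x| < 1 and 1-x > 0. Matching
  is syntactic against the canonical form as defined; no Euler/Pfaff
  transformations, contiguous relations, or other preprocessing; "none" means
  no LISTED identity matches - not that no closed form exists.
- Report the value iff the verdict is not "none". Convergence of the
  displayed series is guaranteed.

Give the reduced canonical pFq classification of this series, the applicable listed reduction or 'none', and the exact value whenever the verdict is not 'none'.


The series (x = -\frac{4}{3}) is 1F1: upper {3}, lower {1}, prefactor \frac{10}{9}. Verdict: none. No listed pattern accepts 1F1(3; 1; -\frac{4}{3}).

First insight: x = -\frac{4}{3} and the lower running product (C = 10/9) is a rising factorial.
Consecutive-term ratio: r(k) = -\frac{4}{3} * (k+3) / [(k+1) (k+1)] - poly over poly, x = -\frac{4}{3} from leading terms; C = \frac{10}{9} at k = 0.


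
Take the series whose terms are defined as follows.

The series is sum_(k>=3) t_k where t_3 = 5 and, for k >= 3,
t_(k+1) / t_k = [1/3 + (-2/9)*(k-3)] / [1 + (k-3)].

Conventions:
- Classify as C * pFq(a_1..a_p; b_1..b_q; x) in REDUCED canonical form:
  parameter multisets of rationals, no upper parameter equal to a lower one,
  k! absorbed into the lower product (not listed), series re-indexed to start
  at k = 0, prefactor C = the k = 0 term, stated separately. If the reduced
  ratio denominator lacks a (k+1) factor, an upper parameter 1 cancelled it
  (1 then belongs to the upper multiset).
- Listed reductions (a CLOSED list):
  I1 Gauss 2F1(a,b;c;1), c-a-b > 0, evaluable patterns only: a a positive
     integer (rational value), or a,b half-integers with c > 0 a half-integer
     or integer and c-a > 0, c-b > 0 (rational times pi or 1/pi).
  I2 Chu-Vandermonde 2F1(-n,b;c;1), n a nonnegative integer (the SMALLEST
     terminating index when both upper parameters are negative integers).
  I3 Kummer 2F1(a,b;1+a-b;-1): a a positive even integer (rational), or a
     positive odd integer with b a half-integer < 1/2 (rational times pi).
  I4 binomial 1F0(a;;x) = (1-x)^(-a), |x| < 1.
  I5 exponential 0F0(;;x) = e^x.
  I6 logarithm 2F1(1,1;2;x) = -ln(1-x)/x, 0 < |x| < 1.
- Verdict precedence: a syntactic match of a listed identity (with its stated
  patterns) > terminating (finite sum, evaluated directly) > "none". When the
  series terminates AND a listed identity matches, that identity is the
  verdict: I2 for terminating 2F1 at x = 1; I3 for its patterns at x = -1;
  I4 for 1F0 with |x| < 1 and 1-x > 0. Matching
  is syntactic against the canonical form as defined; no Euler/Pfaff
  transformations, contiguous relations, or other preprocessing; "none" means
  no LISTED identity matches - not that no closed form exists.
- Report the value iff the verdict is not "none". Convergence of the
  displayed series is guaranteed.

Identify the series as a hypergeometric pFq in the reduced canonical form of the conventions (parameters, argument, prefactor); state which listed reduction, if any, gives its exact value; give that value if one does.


Prefactor 5, argument -2/9: 1F0 with upper {-3/2} over lower {-}. Verdict: binomial (I4) applies (the 1F0 binomial series: exponent 3/2, x = -2/9). Value: 5 * (11/9)^(3/2).

First insight: from the first term 5: the expanded ratio factors over Q; C = 5, roots give parameters.
Ratio: r(k) = (-2/9) * (k-3/2) / [(k+1)] - rational in k. x = (-2/9); t_0 = 5; negate the roots.


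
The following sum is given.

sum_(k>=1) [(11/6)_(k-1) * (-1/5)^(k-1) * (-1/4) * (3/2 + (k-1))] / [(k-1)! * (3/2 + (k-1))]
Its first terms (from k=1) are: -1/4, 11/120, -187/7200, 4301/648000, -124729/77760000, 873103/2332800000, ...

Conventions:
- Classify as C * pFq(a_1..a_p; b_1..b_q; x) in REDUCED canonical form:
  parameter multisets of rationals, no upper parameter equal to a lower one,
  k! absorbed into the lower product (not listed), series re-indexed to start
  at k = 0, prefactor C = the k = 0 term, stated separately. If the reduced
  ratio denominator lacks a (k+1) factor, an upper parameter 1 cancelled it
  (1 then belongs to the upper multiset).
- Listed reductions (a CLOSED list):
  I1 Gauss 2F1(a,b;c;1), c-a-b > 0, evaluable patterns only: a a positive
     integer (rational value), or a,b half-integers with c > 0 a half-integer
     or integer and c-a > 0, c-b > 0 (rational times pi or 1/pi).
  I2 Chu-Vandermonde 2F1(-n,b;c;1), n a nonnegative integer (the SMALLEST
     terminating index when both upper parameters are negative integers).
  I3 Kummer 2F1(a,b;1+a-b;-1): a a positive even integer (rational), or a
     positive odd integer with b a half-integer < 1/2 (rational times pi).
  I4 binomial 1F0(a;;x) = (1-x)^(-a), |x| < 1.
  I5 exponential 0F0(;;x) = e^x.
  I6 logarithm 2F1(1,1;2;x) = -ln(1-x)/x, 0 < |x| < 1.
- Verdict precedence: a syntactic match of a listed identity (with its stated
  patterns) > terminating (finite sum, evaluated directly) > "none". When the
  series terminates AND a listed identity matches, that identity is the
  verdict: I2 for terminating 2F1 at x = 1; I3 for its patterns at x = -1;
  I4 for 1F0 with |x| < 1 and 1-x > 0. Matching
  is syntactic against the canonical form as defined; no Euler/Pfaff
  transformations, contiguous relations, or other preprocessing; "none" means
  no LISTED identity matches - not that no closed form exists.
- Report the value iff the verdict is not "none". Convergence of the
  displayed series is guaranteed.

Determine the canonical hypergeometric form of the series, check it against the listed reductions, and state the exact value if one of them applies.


This is -1/4 * 1F0(11/6; -; -1/5) in reduced canonical form. Verdict: binomial (I4) matches (the 1F0 binomial series: exponent -11/6, x = -1/5). Its exact value is (-1/4) * (6/5)^(-11/6).

The tell: x = (-1/5) and k + 3/2 divides numerator and denominator alike; C = -1/4, x = -1/5 after cancelling.
Consecutive-term ratio: r(k) = (-1/5) * (k+11/6) / [(k+1)] - poly over poly, x = (-1/5) from leading terms; C = -1/4 at k = 0.


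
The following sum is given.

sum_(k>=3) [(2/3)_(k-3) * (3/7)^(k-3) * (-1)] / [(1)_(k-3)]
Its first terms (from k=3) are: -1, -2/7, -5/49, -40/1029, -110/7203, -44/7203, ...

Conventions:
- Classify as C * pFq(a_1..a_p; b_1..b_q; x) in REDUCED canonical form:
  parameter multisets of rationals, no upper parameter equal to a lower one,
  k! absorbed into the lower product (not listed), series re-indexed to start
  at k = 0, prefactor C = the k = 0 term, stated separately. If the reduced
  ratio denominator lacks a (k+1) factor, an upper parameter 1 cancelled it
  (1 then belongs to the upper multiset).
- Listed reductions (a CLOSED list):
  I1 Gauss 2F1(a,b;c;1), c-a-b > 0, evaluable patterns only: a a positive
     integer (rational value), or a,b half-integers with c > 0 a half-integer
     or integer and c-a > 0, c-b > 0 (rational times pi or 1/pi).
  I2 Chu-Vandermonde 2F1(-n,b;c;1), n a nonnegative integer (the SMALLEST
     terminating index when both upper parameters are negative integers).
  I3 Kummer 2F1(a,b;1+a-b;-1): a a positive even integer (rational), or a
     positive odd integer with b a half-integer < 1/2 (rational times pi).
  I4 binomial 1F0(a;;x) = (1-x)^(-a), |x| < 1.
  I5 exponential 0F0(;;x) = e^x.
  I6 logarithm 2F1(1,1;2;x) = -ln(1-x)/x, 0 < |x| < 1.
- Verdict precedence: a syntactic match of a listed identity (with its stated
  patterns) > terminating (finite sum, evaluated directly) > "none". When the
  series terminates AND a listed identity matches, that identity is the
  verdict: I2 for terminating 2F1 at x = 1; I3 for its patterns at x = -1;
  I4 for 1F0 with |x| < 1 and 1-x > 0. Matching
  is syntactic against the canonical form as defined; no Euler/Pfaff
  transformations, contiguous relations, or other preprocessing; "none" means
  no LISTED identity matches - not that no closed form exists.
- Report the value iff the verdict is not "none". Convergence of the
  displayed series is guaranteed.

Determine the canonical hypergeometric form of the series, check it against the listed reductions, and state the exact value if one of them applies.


Canonical form: C = -1 times 1F0 with upper {2/3}, lower {-}, x = 3/7. Verdict (x = 3/7): the I4 binomial reduction applies (the 1F0 binomial series: exponent -2/3, x = 3/7). Value: (-1) * (4/7)^(-2/3).

Key observation: with t_0 = -1, (1)_k (prefactor -1) is k! itself.
Step ratio: r(k) = (3/7) * (k+2/3) / [(k+1)] - rational in k, leading ratio (3/7); with t_0 = -1, classification follows.


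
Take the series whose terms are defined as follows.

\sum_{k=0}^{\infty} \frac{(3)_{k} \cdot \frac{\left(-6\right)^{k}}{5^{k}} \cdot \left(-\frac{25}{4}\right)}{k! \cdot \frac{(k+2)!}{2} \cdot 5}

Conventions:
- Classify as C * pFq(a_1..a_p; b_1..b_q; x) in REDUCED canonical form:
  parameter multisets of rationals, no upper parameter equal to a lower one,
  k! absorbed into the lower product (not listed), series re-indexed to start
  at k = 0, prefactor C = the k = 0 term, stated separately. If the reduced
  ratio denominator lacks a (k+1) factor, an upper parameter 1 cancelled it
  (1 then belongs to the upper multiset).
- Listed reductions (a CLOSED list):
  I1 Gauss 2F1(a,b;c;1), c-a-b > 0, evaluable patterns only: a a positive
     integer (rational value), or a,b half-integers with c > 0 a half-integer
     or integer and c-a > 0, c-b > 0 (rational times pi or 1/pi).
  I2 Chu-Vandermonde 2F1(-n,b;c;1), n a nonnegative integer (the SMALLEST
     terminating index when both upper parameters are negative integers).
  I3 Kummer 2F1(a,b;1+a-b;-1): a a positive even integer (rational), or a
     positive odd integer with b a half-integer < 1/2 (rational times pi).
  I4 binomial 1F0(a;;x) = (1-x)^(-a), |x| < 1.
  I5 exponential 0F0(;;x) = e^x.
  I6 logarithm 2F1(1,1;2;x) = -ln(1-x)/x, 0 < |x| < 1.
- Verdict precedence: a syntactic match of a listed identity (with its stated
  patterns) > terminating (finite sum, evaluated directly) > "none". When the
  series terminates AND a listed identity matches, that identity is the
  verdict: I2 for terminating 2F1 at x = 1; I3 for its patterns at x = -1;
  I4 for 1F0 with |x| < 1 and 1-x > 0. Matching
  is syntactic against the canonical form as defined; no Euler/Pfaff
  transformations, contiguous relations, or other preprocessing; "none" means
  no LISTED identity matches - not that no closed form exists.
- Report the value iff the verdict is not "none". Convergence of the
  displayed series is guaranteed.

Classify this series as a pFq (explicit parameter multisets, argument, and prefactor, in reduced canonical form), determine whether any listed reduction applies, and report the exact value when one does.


At argument -\frac{6}{5}: a 0F0 with upper {-}, lower {-}, scaled by C = -\frac{5}{4}. Verdict at x = -\frac{6}{5}: exponential (I5) matches (the 0F0 exponential series at x = -\frac{6}{5}). Value: \left(-\frac{5}{4}\right) \cdot e^{-\frac{6}{5}}.

The tell: from the first term -\frac{5}{4}: the constant factors (C = -5/4, x = -6/5) combine into one prefactor.
Consecutive-term ratio: r(k) = -\frac{6}{5} * 1 / [(k+1)] ; factor over Q: parameters, x = -\frac{6}{5}, and C = -\frac{5}{4}.


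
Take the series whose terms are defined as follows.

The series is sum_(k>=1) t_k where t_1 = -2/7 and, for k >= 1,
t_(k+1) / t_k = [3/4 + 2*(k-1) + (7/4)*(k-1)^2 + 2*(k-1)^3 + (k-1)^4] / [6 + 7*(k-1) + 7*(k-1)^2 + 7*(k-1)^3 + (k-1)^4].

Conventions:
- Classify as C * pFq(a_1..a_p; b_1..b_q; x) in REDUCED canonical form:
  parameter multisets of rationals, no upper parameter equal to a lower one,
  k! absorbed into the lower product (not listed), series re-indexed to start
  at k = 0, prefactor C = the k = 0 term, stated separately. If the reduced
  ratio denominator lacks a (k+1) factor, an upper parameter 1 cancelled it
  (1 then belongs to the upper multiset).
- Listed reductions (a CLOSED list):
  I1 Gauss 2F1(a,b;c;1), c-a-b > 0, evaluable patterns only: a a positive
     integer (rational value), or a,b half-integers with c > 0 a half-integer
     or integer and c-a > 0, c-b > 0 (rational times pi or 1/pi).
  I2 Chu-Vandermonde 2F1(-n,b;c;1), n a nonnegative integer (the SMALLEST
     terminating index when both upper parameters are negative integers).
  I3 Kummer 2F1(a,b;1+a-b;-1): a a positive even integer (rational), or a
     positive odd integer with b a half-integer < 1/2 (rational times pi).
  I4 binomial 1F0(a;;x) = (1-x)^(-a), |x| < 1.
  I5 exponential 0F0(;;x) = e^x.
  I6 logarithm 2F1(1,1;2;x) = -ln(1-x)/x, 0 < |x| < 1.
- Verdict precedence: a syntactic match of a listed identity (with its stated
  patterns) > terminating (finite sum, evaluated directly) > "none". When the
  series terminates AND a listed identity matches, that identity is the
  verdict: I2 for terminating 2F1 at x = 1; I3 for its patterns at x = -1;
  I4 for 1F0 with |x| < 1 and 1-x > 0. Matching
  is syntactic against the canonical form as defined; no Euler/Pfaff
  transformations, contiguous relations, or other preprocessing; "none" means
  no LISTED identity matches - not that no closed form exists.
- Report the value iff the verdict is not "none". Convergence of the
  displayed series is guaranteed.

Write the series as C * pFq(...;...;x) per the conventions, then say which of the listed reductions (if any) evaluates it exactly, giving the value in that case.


Reduced: x = 1, 2F1, upper = {1/2, 3/2}, lower = {6}, C = -2/7. Verdict: Gauss (I1, half-integer pattern) fires (x = 1; upper {1/2, 3/2} half-integers, c = 6 in the evaluable pattern). Value: (-16384/15435) / pi.

Key step: t_0 being -2/7, factor the ratio over Q (C = -2/7, x = 1): negated roots = parameters.
Ratio: r(k) = 1 * (k+1/2) (k+3/2) / [(k+6) (k+1)] - rational in k. x = 1; t_0 = -2/7; negate the roots.


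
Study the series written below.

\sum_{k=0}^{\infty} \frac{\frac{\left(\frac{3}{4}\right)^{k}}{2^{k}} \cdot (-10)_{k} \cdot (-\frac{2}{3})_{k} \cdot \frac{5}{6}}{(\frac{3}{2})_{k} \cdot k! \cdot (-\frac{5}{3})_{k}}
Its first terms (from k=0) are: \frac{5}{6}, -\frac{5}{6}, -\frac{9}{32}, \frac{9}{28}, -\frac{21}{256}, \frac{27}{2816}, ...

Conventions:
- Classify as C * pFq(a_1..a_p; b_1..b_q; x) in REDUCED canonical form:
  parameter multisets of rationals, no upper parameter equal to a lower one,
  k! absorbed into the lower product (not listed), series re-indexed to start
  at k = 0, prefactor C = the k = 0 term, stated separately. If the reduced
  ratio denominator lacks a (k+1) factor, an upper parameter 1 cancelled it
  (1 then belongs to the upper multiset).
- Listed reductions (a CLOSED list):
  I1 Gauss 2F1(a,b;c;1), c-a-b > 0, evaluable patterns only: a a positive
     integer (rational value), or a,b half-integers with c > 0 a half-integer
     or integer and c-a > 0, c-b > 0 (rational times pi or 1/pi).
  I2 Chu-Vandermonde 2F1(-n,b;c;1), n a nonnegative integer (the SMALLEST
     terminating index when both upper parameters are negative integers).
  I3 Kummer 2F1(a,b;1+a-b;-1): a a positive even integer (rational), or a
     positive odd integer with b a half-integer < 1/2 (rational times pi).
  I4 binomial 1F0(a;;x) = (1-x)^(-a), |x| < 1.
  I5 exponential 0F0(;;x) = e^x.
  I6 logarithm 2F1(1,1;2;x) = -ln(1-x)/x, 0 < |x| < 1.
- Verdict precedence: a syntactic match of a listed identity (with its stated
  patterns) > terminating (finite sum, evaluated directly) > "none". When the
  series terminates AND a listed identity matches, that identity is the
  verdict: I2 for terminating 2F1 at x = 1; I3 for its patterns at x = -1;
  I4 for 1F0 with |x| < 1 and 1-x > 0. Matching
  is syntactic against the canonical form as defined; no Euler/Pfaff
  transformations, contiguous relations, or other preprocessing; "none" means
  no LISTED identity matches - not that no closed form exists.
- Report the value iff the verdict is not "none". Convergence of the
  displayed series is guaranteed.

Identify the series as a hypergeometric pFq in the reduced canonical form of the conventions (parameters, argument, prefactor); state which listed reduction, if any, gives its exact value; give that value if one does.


The series (x = \frac{3}{8}) is 2F2: upper {-10, -\frac{2}{3}}, lower {-\frac{5}{3}, \frac{3}{2}}, prefactor \frac{5}{6}. Verdict: terminating - upper -10 stops the sum at k = 10; the 11 terms are added exactly. Its exact value is -\frac{155887049553}{4746402332672}.

First insight: t_0 being \frac{5}{6}, the two k-th powers (C = 5/6) combine into one argument.
Ratio: r(k) = \frac{3}{8} * (k-10) (k-\frac{2}{3}) / [(k-\frac{5}{3}) (k+\frac{3}{2}) (k+1)] - rational; roots negated = parameters, x = \frac{3}{8}, C = \frac{5}{6}.


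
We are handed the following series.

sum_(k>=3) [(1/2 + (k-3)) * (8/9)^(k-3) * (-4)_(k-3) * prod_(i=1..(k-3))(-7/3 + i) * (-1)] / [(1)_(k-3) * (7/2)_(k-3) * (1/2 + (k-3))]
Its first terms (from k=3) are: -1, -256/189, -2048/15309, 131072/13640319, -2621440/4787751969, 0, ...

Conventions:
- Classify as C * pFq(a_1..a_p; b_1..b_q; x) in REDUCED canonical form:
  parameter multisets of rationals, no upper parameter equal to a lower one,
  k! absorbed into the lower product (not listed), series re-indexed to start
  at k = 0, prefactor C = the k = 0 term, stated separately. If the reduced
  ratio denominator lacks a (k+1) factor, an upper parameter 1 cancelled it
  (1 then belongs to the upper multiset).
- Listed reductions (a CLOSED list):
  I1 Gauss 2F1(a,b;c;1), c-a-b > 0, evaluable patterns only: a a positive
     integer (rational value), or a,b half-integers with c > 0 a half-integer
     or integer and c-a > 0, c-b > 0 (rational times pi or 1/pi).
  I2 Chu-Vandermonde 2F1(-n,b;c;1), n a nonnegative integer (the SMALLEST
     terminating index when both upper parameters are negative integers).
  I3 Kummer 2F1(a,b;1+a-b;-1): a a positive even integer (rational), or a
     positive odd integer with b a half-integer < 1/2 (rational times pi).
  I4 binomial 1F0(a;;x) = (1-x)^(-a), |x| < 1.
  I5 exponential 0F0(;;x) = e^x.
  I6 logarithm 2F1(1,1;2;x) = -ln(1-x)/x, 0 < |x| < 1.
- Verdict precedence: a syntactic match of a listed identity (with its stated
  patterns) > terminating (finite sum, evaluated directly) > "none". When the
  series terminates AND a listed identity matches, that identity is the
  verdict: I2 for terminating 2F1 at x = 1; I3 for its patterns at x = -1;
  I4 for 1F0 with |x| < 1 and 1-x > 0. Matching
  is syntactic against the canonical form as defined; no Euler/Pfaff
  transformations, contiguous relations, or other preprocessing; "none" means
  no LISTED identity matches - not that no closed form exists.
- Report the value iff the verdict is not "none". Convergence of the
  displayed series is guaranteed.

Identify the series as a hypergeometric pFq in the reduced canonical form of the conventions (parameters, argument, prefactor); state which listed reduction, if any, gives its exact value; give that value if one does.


Classification (C = -1): 2F1 with upper {-4, -4/3}, lower {7/2}, argument x = 8/9. Verdict: terminating (-4 upstairs). 5 nonzero terms in all; added directly. Value: -11869858081/4787751969.

Key step: with t_0 = -1, the factor k + 1/2 cancels (top and bottom), leaving prefactor -1.
Adjacent-term ratio: r(k) = (8/9) * (k-4) (k-4/3) / [(k+7/2) (k+1)] ; factor over Q: parameters, x = (8/9), and C = -1.


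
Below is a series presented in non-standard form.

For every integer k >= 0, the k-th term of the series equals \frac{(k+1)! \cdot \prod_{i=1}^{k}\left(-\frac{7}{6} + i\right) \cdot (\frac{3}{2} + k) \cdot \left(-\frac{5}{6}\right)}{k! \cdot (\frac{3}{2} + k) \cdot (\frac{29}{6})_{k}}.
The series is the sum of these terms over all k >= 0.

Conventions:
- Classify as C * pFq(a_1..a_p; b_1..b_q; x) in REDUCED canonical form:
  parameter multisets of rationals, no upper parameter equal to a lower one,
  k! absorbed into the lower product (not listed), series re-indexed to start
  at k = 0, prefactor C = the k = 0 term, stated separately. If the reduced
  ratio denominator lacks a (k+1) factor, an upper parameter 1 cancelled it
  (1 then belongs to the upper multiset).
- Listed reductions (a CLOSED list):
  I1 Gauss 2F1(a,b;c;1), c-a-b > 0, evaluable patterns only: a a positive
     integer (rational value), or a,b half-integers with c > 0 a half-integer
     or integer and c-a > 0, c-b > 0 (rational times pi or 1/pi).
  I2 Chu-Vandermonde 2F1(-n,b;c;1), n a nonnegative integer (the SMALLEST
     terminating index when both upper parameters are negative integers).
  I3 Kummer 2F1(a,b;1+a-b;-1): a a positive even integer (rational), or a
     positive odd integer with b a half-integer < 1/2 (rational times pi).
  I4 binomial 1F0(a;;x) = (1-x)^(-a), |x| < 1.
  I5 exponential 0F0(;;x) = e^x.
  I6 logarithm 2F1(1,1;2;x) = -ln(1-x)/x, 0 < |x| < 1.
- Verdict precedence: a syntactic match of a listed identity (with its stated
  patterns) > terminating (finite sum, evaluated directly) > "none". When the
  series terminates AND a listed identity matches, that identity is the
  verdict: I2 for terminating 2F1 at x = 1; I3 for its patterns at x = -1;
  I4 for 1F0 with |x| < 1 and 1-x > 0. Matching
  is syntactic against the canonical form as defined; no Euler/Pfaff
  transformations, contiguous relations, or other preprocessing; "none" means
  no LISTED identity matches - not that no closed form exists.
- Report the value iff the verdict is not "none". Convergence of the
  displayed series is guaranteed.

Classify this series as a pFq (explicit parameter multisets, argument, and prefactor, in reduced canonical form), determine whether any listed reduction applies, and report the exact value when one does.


Reduced: x = 1, 2F1, upper = {-\frac{1}{6}, 2}, lower = {\frac{29}{6}}, C = -\frac{5}{6}. Verdict: Gauss's theorem (I1) fires (x = 1: the Gamma ratio telescopes since c-a-b = 3 > 0 and a = 2 in Z>0). Hence: -\frac{1955}{2592}.

Key observation: x = 1 and the factorial ratio (prefactor -5/6) (k+a-1)!/(a-1)! is a rising factorial (a)_k.
Term ratio: r(k) = 1 * (k-\frac{1}{6}) (k+2) / [(k+\frac{29}{6}) (k+1)] - rational in k. x = 1; t_0 = -\frac{5}{6}; negate the roots.


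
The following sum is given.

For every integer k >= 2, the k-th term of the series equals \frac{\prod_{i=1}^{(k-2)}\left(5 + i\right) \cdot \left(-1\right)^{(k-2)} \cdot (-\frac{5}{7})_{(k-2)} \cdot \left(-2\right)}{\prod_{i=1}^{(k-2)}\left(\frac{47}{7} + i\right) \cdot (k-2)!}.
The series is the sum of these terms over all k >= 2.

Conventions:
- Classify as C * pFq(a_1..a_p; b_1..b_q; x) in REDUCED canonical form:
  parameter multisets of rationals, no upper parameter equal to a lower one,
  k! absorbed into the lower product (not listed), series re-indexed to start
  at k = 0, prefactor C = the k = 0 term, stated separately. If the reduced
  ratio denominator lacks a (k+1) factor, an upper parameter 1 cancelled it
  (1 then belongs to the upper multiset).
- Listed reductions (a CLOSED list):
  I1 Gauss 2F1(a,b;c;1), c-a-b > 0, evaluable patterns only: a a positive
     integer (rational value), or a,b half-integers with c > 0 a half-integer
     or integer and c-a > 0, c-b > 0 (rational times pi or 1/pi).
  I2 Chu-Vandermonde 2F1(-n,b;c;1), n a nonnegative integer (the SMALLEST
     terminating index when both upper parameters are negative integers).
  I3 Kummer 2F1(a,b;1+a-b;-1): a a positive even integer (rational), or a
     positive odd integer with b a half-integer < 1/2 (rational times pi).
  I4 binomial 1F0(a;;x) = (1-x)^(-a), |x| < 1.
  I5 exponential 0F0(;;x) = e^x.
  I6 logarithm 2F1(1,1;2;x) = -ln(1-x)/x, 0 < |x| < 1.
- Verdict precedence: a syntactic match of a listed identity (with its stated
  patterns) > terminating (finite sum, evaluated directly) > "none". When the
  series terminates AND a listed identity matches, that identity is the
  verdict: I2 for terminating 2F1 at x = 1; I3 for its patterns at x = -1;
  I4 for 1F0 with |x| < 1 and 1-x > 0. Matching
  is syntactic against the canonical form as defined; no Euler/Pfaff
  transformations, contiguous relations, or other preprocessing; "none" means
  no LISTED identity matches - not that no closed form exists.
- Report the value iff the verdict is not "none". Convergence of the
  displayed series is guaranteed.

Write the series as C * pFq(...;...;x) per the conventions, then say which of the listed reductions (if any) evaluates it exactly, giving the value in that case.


Reduced: x = -1, 2F1, upper = {-\frac{5}{7}, 6}, lower = {\frac{54}{7}}, C = -2. Verdict at x = -1: the Kummer evaluation I3 matches (x = -1; c = \frac{54}{7} equals 1+a-b for upper {-\frac{5}{7}, 6}: listed pattern). Its exact value is -\frac{1034}{343}.

Key step: with t_0 = -2, the running product (C = -2) telescopes to a rising factorial.
Consecutive-term ratio: r(k) = -1 * (k-\frac{5}{7}) (k+6) / [(k+\frac{54}{7}) (k+1)] - rational in k, leading ratio -1; with t_0 = -2, classification follows.
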